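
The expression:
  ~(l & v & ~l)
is always true.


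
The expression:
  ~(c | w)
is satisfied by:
  {w: False, c: False}


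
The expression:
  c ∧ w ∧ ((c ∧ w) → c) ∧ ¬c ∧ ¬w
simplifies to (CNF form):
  False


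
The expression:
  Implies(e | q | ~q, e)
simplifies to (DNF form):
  e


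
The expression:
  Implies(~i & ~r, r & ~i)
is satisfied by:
  {i: True, r: True}
  {i: True, r: False}
  {r: True, i: False}


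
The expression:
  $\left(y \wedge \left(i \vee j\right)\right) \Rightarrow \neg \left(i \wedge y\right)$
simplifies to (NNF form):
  $\neg i \vee \neg y$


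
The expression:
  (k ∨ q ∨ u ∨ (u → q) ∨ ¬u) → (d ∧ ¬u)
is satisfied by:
  {d: True, u: False}


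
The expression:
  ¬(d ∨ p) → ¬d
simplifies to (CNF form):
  True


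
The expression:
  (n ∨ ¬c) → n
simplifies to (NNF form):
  c ∨ n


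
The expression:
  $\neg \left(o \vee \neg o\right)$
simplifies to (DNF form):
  $\text{False}$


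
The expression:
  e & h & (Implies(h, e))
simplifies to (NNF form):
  e & h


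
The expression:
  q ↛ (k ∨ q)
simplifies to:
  False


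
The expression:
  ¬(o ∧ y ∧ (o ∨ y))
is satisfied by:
  {o: False, y: False}
  {y: True, o: False}
  {o: True, y: False}


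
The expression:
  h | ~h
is always true.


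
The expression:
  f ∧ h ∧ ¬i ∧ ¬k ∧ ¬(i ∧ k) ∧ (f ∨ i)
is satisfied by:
  {h: True, f: True, i: False, k: False}


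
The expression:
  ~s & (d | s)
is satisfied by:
  {d: True, s: False}


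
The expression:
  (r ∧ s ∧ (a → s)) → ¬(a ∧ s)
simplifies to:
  ¬a ∨ ¬r ∨ ¬s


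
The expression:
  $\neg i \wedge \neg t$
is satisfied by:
  {i: False, t: False}


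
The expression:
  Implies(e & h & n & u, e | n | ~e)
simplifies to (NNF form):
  True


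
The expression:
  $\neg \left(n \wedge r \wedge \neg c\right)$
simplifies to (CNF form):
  $c \vee \neg n \vee \neg r$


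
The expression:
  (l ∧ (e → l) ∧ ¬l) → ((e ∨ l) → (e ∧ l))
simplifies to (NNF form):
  True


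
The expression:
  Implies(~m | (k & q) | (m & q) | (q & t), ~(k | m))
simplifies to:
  (m & ~q) | (~k & ~m)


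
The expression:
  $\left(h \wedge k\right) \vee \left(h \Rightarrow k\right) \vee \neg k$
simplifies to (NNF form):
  $\text{True}$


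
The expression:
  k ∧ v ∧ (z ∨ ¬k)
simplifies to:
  k ∧ v ∧ z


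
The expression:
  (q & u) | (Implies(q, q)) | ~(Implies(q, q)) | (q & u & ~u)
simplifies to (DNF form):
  True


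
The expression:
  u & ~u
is never true.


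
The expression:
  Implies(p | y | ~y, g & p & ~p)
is never true.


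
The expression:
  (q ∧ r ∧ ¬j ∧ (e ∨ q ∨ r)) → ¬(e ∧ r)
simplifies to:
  j ∨ ¬e ∨ ¬q ∨ ¬r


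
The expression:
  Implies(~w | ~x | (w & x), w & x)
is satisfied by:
  {w: True, x: True}


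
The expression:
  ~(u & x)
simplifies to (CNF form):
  ~u | ~x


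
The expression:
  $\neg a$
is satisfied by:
  {a: False}


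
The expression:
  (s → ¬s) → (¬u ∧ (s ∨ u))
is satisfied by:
  {s: True}


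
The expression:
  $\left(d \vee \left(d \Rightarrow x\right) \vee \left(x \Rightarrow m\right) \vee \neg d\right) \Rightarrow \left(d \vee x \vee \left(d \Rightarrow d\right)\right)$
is always true.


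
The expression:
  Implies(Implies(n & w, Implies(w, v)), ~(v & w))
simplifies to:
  ~v | ~w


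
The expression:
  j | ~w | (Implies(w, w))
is always true.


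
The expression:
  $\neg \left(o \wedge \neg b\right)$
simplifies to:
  $b \vee \neg o$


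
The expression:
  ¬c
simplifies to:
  ¬c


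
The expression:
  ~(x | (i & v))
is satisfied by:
  {x: False, v: False, i: False}
  {i: True, x: False, v: False}
  {v: True, x: False, i: False}


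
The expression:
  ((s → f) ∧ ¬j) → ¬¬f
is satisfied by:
  {f: True, s: True, j: True}
  {f: True, s: True, j: False}
  {f: True, j: True, s: False}
  {f: True, j: False, s: False}
  {s: True, j: True, f: False}
  {s: True, j: False, f: False}
  {j: True, s: False, f: False}


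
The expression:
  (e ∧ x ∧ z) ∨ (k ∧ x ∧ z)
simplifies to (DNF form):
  (e ∧ x ∧ z) ∨ (k ∧ x ∧ z)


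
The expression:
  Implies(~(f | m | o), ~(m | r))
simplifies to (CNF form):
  f | m | o | ~r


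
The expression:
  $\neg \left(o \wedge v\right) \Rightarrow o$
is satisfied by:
  {o: True}


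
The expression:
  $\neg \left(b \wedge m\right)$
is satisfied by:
  {m: False, b: False}
  {b: True, m: False}
  {m: True, b: False}


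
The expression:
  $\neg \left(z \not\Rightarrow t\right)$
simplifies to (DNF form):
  $t \vee \neg z$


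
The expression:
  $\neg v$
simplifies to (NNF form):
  $\neg v$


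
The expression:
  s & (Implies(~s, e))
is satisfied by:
  {s: True}


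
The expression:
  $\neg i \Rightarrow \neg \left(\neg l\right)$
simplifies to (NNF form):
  $i \vee l$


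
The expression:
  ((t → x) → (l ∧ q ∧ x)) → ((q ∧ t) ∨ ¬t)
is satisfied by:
  {x: True, q: True, t: False}
  {x: True, t: False, q: False}
  {q: True, t: False, x: False}
  {q: False, t: False, x: False}
  {x: True, q: True, t: True}
  {x: True, t: True, q: False}
  {q: True, t: True, x: False}


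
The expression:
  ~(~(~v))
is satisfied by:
  {v: False}


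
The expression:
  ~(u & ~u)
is always true.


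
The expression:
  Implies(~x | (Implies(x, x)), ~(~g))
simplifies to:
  g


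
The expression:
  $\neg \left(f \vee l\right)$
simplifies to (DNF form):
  $\neg f \wedge \neg l$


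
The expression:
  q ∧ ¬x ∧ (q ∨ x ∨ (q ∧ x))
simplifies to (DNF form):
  q ∧ ¬x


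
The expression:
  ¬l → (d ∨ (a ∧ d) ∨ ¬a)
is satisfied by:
  {d: True, l: True, a: False}
  {d: True, l: False, a: False}
  {l: True, d: False, a: False}
  {d: False, l: False, a: False}
  {a: True, d: True, l: True}
  {a: True, d: True, l: False}
  {a: True, l: True, d: False}


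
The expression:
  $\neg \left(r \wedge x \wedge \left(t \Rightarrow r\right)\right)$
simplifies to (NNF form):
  $\neg r \vee \neg x$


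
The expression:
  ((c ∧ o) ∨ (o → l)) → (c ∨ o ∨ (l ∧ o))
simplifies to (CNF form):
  c ∨ o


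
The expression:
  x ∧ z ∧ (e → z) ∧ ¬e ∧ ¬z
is never true.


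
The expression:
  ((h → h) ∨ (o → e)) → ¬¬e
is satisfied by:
  {e: True}


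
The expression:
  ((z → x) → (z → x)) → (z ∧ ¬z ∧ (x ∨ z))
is never true.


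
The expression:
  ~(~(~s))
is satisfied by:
  {s: False}


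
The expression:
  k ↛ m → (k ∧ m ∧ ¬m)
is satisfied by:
  {m: True, k: False}
  {k: False, m: False}
  {k: True, m: True}


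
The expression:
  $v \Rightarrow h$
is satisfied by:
  {h: True, v: False}
  {v: False, h: False}
  {v: True, h: True}


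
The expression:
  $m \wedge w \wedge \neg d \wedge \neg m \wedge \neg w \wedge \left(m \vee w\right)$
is never true.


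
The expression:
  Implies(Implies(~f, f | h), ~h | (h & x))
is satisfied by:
  {x: True, h: False}
  {h: False, x: False}
  {h: True, x: True}


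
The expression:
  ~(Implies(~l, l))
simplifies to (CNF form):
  ~l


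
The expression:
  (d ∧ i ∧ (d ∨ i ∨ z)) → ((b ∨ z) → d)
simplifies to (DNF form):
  True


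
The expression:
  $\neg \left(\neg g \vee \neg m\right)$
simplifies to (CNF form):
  $g \wedge m$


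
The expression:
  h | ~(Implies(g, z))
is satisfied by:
  {h: True, g: True, z: False}
  {h: True, g: False, z: False}
  {z: True, h: True, g: True}
  {z: True, h: True, g: False}
  {g: True, z: False, h: False}


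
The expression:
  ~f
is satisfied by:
  {f: False}


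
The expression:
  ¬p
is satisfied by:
  {p: False}


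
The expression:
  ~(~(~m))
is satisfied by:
  {m: False}


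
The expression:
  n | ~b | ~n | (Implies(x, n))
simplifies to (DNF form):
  True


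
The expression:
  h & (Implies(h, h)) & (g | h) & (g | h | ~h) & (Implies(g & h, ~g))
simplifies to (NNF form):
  h & ~g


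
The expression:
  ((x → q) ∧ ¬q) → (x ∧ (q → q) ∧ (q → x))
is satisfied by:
  {x: True, q: True}
  {x: True, q: False}
  {q: True, x: False}


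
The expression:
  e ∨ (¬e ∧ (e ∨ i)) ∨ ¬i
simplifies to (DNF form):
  True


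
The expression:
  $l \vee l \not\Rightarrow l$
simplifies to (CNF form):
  $l$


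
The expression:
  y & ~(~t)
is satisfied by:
  {t: True, y: True}


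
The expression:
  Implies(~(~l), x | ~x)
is always true.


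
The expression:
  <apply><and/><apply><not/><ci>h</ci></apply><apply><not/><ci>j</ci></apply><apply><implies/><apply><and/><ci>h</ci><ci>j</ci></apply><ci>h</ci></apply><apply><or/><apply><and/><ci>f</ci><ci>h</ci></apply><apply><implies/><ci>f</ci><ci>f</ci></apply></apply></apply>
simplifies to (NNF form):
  <apply><and/><apply><not/><ci>h</ci></apply><apply><not/><ci>j</ci></apply></apply>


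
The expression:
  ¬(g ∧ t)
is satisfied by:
  {g: False, t: False}
  {t: True, g: False}
  {g: True, t: False}


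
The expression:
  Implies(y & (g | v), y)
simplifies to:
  True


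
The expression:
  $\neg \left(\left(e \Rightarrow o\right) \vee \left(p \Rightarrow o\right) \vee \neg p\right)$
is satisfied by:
  {p: True, e: True, o: False}


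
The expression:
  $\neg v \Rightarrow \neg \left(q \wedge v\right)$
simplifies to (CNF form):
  $\text{True}$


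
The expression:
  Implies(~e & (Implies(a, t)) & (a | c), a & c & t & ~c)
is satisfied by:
  {e: True, t: False, c: False, a: False}
  {a: True, e: True, t: False, c: False}
  {e: True, c: True, t: False, a: False}
  {a: True, e: True, c: True, t: False}
  {e: True, t: True, c: False, a: False}
  {e: True, a: True, t: True, c: False}
  {e: True, c: True, t: True, a: False}
  {a: True, e: True, c: True, t: True}
  {a: False, t: False, c: False, e: False}
  {a: True, t: False, c: False, e: False}
  {a: True, c: True, t: False, e: False}
  {t: True, a: False, c: False, e: False}


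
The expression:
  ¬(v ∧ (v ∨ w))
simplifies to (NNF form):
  ¬v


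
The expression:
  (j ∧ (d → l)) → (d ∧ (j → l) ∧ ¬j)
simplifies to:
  (d ∧ ¬l) ∨ ¬j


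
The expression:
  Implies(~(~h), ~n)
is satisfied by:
  {h: False, n: False}
  {n: True, h: False}
  {h: True, n: False}


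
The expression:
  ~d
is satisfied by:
  {d: False}


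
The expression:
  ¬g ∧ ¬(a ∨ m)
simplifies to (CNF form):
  ¬a ∧ ¬g ∧ ¬m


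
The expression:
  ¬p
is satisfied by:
  {p: False}


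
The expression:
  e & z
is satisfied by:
  {z: True, e: True}


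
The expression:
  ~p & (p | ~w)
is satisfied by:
  {p: False, w: False}


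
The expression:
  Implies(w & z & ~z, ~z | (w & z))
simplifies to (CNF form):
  True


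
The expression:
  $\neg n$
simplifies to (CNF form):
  $\neg n$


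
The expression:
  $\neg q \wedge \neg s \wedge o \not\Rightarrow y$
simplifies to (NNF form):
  $o \wedge \neg q \wedge \neg s \wedge \neg y$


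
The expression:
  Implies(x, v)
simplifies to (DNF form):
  v | ~x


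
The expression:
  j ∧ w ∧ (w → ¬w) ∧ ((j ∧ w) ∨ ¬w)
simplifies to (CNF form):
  False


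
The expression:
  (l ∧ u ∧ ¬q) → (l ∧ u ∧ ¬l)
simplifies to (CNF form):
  q ∨ ¬l ∨ ¬u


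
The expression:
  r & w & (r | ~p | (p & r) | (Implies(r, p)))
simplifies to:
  r & w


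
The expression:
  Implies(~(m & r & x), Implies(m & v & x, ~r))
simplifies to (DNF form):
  True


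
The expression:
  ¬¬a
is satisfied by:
  {a: True}


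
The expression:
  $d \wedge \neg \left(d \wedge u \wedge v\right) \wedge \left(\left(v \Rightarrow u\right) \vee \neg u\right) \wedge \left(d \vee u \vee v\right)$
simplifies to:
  $d \wedge \left(\neg u \vee \neg v\right)$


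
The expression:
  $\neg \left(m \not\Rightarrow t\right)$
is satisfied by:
  {t: True, m: False}
  {m: False, t: False}
  {m: True, t: True}


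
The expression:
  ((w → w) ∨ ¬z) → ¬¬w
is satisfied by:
  {w: True}


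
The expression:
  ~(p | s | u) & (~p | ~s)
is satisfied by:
  {u: False, p: False, s: False}


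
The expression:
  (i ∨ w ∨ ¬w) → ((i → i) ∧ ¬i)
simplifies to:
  ¬i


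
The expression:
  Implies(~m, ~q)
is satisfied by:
  {m: True, q: False}
  {q: False, m: False}
  {q: True, m: True}


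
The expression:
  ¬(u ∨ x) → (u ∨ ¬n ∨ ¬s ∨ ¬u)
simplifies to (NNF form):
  True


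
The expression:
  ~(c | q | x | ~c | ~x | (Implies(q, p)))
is never true.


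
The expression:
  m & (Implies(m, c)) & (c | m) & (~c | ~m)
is never true.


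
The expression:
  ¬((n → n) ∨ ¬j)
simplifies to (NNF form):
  False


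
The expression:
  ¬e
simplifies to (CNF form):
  ¬e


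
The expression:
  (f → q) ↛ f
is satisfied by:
  {f: False}


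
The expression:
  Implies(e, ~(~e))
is always true.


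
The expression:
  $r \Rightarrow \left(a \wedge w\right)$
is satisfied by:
  {a: True, w: True, r: False}
  {a: True, w: False, r: False}
  {w: True, a: False, r: False}
  {a: False, w: False, r: False}
  {r: True, a: True, w: True}


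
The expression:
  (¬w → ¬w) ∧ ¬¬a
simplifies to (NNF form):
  a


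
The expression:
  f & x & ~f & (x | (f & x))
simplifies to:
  False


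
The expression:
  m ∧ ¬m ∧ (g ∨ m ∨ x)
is never true.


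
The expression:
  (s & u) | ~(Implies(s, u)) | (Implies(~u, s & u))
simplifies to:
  s | u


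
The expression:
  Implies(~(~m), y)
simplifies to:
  y | ~m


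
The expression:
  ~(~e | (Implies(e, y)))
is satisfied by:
  {e: True, y: False}


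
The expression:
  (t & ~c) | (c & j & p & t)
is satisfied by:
  {t: True, p: True, j: True, c: False}
  {t: True, p: True, j: False, c: False}
  {t: True, j: True, c: False, p: False}
  {t: True, j: False, c: False, p: False}
  {t: True, p: True, c: True, j: True}


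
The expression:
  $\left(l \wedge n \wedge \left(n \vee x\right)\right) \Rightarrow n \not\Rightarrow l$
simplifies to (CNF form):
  $\neg l \vee \neg n$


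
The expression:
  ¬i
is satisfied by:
  {i: False}


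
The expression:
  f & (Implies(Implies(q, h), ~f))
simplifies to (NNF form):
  f & q & ~h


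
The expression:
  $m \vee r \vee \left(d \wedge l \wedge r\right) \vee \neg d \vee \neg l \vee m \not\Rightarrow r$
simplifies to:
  $m \vee r \vee \neg d \vee \neg l$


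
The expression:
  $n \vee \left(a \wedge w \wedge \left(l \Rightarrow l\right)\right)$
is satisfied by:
  {n: True, w: True, a: True}
  {n: True, w: True, a: False}
  {n: True, a: True, w: False}
  {n: True, a: False, w: False}
  {w: True, a: True, n: False}


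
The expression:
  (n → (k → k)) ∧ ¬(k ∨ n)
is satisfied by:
  {n: False, k: False}


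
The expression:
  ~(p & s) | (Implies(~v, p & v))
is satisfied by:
  {v: True, s: False, p: False}
  {s: False, p: False, v: False}
  {p: True, v: True, s: False}
  {p: True, s: False, v: False}
  {v: True, s: True, p: False}
  {s: True, v: False, p: False}
  {p: True, s: True, v: True}


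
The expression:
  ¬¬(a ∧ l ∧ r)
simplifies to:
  a ∧ l ∧ r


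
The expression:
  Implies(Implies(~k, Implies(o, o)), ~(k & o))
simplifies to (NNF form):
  ~k | ~o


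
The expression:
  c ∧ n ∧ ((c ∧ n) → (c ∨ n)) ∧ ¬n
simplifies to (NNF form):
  False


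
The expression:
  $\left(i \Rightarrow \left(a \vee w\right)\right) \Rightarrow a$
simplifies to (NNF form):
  $a \vee \left(i \wedge \neg w\right)$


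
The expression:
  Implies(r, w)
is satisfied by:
  {w: True, r: False}
  {r: False, w: False}
  {r: True, w: True}


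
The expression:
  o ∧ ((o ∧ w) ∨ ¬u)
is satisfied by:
  {w: True, o: True, u: False}
  {o: True, u: False, w: False}
  {w: True, u: True, o: True}


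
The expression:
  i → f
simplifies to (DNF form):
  f ∨ ¬i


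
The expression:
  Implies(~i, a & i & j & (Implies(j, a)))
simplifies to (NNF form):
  i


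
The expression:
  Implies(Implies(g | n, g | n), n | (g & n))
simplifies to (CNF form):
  n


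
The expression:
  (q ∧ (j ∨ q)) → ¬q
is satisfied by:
  {q: False}


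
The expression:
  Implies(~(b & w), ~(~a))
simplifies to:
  a | (b & w)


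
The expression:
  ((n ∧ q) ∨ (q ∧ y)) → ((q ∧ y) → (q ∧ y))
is always true.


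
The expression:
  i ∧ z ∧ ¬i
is never true.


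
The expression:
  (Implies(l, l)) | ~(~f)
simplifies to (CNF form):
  True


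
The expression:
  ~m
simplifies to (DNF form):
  ~m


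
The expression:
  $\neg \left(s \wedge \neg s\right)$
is always true.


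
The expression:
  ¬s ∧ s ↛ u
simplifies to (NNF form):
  False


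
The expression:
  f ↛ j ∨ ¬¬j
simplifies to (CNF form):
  f ∨ j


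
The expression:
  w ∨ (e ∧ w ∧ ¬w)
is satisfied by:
  {w: True}


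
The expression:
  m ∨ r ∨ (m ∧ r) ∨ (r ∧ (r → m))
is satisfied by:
  {r: True, m: True}
  {r: True, m: False}
  {m: True, r: False}


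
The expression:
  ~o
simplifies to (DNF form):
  ~o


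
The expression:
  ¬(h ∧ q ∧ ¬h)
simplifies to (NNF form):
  True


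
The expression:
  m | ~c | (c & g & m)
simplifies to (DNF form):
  m | ~c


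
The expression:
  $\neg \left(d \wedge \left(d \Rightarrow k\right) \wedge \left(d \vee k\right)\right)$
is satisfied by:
  {k: False, d: False}
  {d: True, k: False}
  {k: True, d: False}


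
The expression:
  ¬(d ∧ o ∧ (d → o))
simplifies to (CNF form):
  ¬d ∨ ¬o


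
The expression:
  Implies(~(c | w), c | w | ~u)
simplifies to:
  c | w | ~u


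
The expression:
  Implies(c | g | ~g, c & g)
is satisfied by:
  {c: True, g: True}


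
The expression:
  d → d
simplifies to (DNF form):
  True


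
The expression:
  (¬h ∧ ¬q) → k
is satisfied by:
  {k: True, q: True, h: True}
  {k: True, q: True, h: False}
  {k: True, h: True, q: False}
  {k: True, h: False, q: False}
  {q: True, h: True, k: False}
  {q: True, h: False, k: False}
  {h: True, q: False, k: False}


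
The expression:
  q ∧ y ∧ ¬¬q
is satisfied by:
  {y: True, q: True}


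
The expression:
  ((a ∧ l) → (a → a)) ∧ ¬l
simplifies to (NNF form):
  ¬l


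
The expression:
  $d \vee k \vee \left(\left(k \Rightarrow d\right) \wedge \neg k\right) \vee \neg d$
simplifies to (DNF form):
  $\text{True}$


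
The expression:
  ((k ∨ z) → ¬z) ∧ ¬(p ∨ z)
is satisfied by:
  {p: False, z: False}


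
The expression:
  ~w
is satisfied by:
  {w: False}


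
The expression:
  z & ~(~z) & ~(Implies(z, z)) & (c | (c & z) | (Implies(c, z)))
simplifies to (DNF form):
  False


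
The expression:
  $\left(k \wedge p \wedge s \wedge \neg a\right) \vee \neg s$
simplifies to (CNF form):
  $\left(k \vee \neg s\right) \wedge \left(p \vee \neg s\right) \wedge \left(\neg a \vee \neg s\right)$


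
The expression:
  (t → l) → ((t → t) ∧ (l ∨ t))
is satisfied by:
  {t: True, l: True}
  {t: True, l: False}
  {l: True, t: False}


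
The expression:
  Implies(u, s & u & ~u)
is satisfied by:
  {u: False}


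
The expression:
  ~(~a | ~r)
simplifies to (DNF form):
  a & r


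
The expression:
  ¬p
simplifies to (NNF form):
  ¬p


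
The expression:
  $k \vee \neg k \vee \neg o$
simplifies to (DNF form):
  $\text{True}$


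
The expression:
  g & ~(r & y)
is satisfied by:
  {g: True, y: False, r: False}
  {r: True, g: True, y: False}
  {y: True, g: True, r: False}


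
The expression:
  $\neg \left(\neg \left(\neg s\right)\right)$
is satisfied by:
  {s: False}


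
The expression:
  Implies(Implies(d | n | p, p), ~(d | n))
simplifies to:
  ~p | (~d & ~n)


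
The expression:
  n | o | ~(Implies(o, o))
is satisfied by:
  {n: True, o: True}
  {n: True, o: False}
  {o: True, n: False}


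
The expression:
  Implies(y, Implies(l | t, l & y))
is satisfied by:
  {l: True, t: False, y: False}
  {t: False, y: False, l: False}
  {l: True, y: True, t: False}
  {y: True, t: False, l: False}
  {l: True, t: True, y: False}
  {t: True, l: False, y: False}
  {l: True, y: True, t: True}


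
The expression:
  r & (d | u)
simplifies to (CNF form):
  r & (d | u)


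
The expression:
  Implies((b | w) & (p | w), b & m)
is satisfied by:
  {m: True, p: False, w: False, b: False}
  {m: False, p: False, w: False, b: False}
  {b: True, m: True, p: False, w: False}
  {b: True, m: False, p: False, w: False}
  {m: True, p: True, b: False, w: False}
  {p: True, b: False, w: False, m: False}
  {b: True, m: True, p: True, w: False}
  {b: True, m: True, w: True, p: False}
  {b: True, m: True, w: True, p: True}


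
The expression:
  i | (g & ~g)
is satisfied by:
  {i: True}


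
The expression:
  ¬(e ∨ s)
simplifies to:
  ¬e ∧ ¬s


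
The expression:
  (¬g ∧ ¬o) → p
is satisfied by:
  {o: True, g: True, p: True}
  {o: True, g: True, p: False}
  {o: True, p: True, g: False}
  {o: True, p: False, g: False}
  {g: True, p: True, o: False}
  {g: True, p: False, o: False}
  {p: True, g: False, o: False}


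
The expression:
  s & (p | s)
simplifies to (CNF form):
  s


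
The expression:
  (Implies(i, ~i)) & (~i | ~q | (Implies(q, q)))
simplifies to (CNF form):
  ~i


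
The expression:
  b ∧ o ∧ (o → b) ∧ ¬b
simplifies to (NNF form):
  False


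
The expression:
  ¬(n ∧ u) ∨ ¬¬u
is always true.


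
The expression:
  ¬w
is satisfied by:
  {w: False}


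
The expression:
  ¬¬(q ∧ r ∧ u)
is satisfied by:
  {r: True, u: True, q: True}


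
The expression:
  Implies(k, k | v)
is always true.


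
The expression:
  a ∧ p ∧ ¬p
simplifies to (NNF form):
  False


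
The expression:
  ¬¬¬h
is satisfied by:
  {h: False}


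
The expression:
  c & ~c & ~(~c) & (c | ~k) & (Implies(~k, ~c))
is never true.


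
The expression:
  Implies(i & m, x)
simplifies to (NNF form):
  x | ~i | ~m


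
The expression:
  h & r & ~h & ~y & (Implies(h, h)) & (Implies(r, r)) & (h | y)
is never true.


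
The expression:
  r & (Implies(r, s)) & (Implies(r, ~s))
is never true.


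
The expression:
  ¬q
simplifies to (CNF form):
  ¬q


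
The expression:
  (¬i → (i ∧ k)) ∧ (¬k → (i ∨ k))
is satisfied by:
  {i: True}


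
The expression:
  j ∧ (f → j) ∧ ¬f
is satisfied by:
  {j: True, f: False}


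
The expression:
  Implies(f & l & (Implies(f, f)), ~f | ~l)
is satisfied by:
  {l: False, f: False}
  {f: True, l: False}
  {l: True, f: False}


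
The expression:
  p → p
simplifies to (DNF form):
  True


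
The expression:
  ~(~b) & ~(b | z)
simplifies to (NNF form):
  False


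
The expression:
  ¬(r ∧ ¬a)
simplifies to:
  a ∨ ¬r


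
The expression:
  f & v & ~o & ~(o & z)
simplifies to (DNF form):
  f & v & ~o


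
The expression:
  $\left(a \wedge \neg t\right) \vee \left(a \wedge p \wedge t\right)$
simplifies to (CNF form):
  $a \wedge \left(p \vee \neg t\right)$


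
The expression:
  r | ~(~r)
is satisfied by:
  {r: True}


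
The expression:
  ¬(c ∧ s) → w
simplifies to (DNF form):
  w ∨ (c ∧ s)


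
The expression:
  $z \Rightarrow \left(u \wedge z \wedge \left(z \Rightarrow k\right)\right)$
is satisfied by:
  {k: True, u: True, z: False}
  {k: True, u: False, z: False}
  {u: True, k: False, z: False}
  {k: False, u: False, z: False}
  {k: True, z: True, u: True}


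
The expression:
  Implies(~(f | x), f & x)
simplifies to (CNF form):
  f | x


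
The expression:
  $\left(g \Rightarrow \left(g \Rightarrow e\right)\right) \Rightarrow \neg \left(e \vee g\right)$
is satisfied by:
  {e: False}


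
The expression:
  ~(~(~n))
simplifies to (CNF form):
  ~n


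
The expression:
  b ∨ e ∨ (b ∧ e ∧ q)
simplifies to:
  b ∨ e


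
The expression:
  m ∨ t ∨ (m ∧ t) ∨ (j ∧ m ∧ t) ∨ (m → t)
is always true.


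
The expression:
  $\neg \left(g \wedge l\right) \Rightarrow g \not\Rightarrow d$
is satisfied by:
  {g: True, l: True, d: False}
  {g: True, l: False, d: False}
  {g: True, d: True, l: True}


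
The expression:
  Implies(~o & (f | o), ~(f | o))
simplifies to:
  o | ~f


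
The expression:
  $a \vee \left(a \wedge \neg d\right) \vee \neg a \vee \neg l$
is always true.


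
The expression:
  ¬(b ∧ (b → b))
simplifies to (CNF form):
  ¬b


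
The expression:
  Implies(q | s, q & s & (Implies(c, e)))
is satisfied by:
  {e: True, c: False, s: False, q: False}
  {q: False, c: False, e: False, s: False}
  {e: True, c: True, q: False, s: False}
  {c: True, q: False, e: False, s: False}
  {q: True, s: True, e: True, c: False}
  {q: True, s: True, c: False, e: False}
  {q: True, s: True, e: True, c: True}


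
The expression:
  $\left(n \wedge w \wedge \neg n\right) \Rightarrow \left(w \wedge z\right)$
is always true.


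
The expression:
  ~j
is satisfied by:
  {j: False}


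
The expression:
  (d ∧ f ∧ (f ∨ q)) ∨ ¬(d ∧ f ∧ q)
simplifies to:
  True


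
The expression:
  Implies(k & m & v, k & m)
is always true.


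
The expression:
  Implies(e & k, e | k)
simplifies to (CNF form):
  True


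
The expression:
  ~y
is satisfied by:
  {y: False}


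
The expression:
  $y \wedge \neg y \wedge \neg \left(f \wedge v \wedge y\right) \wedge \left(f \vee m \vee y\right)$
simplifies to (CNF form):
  $\text{False}$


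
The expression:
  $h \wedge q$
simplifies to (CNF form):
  $h \wedge q$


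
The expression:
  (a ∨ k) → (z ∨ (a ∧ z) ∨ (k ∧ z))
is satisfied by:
  {z: True, k: False, a: False}
  {a: True, z: True, k: False}
  {z: True, k: True, a: False}
  {a: True, z: True, k: True}
  {a: False, k: False, z: False}


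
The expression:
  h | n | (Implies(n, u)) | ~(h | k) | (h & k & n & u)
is always true.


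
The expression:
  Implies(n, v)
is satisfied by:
  {v: True, n: False}
  {n: False, v: False}
  {n: True, v: True}


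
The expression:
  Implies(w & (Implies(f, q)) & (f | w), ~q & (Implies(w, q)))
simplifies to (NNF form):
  ~w | (f & ~q)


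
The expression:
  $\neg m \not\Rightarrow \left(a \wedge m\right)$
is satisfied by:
  {m: False}


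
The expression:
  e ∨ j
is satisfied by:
  {e: True, j: True}
  {e: True, j: False}
  {j: True, e: False}


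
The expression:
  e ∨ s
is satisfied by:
  {e: True, s: True}
  {e: True, s: False}
  {s: True, e: False}


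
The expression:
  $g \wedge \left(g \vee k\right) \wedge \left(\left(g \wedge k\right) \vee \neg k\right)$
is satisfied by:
  {g: True}


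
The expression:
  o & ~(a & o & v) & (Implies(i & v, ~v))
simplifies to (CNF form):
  o & (~a | ~v) & (~i | ~v)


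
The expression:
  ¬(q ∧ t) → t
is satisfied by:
  {t: True}


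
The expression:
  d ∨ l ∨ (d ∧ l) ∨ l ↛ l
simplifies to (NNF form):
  d ∨ l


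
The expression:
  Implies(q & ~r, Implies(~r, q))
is always true.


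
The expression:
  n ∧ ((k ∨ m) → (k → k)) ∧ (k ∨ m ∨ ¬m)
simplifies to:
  n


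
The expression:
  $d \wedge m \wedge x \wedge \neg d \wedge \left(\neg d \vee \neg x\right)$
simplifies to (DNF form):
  $\text{False}$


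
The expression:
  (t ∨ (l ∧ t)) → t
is always true.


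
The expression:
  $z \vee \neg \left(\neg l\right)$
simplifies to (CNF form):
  $l \vee z$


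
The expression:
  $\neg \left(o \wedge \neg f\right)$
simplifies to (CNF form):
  $f \vee \neg o$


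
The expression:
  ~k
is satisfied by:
  {k: False}


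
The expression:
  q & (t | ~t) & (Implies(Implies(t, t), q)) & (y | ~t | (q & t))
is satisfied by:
  {q: True}


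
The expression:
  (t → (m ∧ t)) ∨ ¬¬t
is always true.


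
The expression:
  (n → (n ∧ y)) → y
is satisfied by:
  {n: True, y: True}
  {n: True, y: False}
  {y: True, n: False}


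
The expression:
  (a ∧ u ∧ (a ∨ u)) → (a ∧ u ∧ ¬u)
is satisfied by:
  {u: False, a: False}
  {a: True, u: False}
  {u: True, a: False}


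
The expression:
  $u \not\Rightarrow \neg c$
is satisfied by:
  {c: True, u: True}


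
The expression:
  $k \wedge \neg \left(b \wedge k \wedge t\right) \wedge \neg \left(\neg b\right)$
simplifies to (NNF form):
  $b \wedge k \wedge \neg t$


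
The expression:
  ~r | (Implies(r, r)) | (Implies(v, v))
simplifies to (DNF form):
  True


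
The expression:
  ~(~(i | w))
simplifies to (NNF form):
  i | w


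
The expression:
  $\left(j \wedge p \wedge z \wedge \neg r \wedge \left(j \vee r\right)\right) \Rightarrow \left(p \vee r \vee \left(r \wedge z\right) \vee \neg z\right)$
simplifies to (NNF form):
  $\text{True}$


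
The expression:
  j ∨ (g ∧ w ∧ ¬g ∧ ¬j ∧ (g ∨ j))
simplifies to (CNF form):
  j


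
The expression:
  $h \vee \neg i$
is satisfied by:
  {h: True, i: False}
  {i: False, h: False}
  {i: True, h: True}


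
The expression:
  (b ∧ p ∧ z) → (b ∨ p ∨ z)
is always true.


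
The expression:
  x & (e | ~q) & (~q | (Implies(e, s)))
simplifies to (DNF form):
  (x & ~q) | (e & s & x) | (e & x & ~q) | (s & x & ~q)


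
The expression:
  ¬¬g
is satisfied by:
  {g: True}


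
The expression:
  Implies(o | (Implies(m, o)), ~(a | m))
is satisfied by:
  {a: False, m: False, o: False}
  {o: True, a: False, m: False}
  {m: True, a: False, o: False}
  {m: True, a: True, o: False}


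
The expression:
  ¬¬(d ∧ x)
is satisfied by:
  {d: True, x: True}


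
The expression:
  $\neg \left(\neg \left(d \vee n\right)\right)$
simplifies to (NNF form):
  $d \vee n$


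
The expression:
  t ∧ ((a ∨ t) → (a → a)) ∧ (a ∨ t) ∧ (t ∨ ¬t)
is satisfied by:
  {t: True}


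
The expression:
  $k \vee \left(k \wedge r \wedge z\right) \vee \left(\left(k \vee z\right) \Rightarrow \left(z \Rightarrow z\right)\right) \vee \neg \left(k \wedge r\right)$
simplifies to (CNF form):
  $\text{True}$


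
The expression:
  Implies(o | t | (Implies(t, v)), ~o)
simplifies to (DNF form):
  ~o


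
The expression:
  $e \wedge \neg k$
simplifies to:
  $e \wedge \neg k$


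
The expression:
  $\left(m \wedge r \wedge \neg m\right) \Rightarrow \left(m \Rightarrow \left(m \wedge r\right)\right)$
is always true.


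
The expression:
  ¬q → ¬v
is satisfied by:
  {q: True, v: False}
  {v: False, q: False}
  {v: True, q: True}


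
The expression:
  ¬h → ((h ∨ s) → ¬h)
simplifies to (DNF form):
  True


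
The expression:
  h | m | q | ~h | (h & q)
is always true.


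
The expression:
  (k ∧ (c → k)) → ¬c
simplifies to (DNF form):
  ¬c ∨ ¬k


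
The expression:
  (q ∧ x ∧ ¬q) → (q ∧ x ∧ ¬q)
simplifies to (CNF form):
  True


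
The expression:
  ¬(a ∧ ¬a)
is always true.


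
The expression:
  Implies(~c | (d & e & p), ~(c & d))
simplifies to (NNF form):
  ~c | ~d | ~e | ~p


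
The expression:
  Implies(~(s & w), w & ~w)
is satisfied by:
  {w: True, s: True}


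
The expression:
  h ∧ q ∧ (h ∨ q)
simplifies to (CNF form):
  h ∧ q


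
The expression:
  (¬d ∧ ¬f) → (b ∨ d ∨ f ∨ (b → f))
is always true.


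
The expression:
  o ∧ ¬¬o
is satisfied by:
  {o: True}


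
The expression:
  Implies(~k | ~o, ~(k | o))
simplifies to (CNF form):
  (k | ~k) & (k | ~o) & (o | ~k) & (o | ~o)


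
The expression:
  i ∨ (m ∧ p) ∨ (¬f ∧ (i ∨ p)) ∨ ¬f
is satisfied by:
  {i: True, p: True, m: True, f: False}
  {i: True, p: True, m: False, f: False}
  {i: True, m: True, p: False, f: False}
  {i: True, m: False, p: False, f: False}
  {p: True, m: True, i: False, f: False}
  {p: True, m: False, i: False, f: False}
  {m: True, i: False, p: False, f: False}
  {m: False, i: False, p: False, f: False}
  {f: True, i: True, p: True, m: True}
  {f: True, i: True, p: True, m: False}
  {f: True, i: True, m: True, p: False}
  {f: True, i: True, m: False, p: False}
  {f: True, p: True, m: True, i: False}


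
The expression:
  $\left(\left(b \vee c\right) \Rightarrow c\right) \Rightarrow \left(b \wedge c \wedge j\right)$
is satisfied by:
  {j: True, b: True, c: False}
  {b: True, c: False, j: False}
  {c: True, j: True, b: True}


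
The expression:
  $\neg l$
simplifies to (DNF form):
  $\neg l$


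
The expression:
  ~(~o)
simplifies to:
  o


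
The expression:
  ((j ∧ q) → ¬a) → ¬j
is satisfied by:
  {q: True, a: True, j: False}
  {q: True, a: False, j: False}
  {a: True, q: False, j: False}
  {q: False, a: False, j: False}
  {j: True, q: True, a: True}


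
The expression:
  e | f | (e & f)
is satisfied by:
  {e: True, f: True}
  {e: True, f: False}
  {f: True, e: False}


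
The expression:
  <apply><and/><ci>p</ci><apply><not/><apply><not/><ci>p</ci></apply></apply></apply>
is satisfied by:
  {p: True}


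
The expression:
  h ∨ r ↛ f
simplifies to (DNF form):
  h ∨ (r ∧ ¬f)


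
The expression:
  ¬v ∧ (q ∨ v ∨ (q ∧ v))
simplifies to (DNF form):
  q ∧ ¬v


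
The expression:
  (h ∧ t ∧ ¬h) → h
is always true.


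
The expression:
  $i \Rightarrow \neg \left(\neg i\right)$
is always true.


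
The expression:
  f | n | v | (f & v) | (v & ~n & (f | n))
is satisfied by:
  {n: True, v: True, f: True}
  {n: True, v: True, f: False}
  {n: True, f: True, v: False}
  {n: True, f: False, v: False}
  {v: True, f: True, n: False}
  {v: True, f: False, n: False}
  {f: True, v: False, n: False}


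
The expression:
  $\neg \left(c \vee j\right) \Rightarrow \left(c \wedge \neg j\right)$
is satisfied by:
  {c: True, j: True}
  {c: True, j: False}
  {j: True, c: False}


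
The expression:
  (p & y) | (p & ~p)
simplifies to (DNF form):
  p & y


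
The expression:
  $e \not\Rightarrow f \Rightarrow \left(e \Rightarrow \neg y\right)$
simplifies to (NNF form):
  $f \vee \neg e \vee \neg y$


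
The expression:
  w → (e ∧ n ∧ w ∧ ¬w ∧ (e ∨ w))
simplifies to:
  ¬w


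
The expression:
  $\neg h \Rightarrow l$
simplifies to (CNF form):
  $h \vee l$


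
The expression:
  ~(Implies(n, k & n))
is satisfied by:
  {n: True, k: False}


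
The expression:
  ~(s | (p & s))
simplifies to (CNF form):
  ~s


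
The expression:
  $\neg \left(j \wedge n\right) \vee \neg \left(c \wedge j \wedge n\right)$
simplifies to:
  $\neg c \vee \neg j \vee \neg n$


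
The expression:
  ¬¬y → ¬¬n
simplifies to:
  n ∨ ¬y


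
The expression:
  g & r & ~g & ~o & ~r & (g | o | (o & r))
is never true.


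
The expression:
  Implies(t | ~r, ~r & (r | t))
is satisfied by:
  {r: True, t: False}
  {t: True, r: False}


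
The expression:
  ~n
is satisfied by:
  {n: False}


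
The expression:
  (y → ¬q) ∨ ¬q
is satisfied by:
  {q: False, y: False}
  {y: True, q: False}
  {q: True, y: False}


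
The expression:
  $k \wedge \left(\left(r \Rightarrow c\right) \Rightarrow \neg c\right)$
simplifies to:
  $k \wedge \neg c$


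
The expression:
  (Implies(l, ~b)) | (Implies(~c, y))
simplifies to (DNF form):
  c | y | ~b | ~l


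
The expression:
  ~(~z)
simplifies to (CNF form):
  z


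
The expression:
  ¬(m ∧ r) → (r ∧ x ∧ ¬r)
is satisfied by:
  {r: True, m: True}


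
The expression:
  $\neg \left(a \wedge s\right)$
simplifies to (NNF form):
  $\neg a \vee \neg s$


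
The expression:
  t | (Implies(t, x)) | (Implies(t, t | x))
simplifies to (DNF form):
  True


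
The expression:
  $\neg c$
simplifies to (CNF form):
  $\neg c$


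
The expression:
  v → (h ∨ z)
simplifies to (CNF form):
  h ∨ z ∨ ¬v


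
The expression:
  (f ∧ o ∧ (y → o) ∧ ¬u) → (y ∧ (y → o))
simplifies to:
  u ∨ y ∨ ¬f ∨ ¬o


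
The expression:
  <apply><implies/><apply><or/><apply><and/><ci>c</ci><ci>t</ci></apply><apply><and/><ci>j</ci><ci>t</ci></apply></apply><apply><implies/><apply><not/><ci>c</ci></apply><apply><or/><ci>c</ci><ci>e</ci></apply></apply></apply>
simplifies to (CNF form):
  <apply><or/><ci>c</ci><ci>e</ci><apply><not/><ci>j</ci></apply><apply><not/><ci>t</ci></apply></apply>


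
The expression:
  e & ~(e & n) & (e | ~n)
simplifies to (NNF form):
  e & ~n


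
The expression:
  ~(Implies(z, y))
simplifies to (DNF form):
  z & ~y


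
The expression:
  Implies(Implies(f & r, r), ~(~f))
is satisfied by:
  {f: True}


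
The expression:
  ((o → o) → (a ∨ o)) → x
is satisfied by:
  {x: True, o: False, a: False}
  {x: True, a: True, o: False}
  {x: True, o: True, a: False}
  {x: True, a: True, o: True}
  {a: False, o: False, x: False}


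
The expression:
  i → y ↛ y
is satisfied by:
  {i: False}


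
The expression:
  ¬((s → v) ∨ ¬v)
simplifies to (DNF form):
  False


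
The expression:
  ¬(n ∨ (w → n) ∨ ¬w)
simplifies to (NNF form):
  w ∧ ¬n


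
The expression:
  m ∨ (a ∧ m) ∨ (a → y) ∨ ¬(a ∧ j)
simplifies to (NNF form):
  m ∨ y ∨ ¬a ∨ ¬j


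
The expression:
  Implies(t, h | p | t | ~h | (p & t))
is always true.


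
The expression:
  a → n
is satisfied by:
  {n: True, a: False}
  {a: False, n: False}
  {a: True, n: True}


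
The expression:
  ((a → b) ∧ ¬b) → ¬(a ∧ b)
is always true.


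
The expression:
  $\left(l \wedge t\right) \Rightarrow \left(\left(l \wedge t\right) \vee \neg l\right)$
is always true.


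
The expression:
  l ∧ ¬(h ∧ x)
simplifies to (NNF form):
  l ∧ (¬h ∨ ¬x)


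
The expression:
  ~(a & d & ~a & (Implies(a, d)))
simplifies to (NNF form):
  True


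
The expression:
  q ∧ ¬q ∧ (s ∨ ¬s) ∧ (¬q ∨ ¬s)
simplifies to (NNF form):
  False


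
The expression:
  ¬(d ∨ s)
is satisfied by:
  {d: False, s: False}


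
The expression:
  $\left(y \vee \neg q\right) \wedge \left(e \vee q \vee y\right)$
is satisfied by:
  {y: True, e: True, q: False}
  {y: True, e: False, q: False}
  {y: True, q: True, e: True}
  {y: True, q: True, e: False}
  {e: True, q: False, y: False}


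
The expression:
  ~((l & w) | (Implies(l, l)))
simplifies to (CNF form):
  False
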